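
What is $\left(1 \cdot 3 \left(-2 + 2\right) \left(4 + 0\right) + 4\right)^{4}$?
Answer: $256$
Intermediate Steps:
$\left(1 \cdot 3 \left(-2 + 2\right) \left(4 + 0\right) + 4\right)^{4} = \left(3 \cdot 0 \cdot 4 + 4\right)^{4} = \left(3 \cdot 0 + 4\right)^{4} = \left(0 + 4\right)^{4} = 4^{4} = 256$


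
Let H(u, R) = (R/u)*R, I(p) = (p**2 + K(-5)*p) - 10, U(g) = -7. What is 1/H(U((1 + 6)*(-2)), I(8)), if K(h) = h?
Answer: -1/28 ≈ -0.035714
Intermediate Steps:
I(p) = -10 + p**2 - 5*p (I(p) = (p**2 - 5*p) - 10 = -10 + p**2 - 5*p)
H(u, R) = R**2/u
1/H(U((1 + 6)*(-2)), I(8)) = 1/((-10 + 8**2 - 5*8)**2/(-7)) = 1/((-10 + 64 - 40)**2*(-1/7)) = 1/(14**2*(-1/7)) = 1/(196*(-1/7)) = 1/(-28) = -1/28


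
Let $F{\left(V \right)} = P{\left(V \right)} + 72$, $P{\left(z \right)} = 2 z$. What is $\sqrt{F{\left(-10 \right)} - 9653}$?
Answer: $i \sqrt{9601} \approx 97.985 i$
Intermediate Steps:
$F{\left(V \right)} = 72 + 2 V$ ($F{\left(V \right)} = 2 V + 72 = 72 + 2 V$)
$\sqrt{F{\left(-10 \right)} - 9653} = \sqrt{\left(72 + 2 \left(-10\right)\right) - 9653} = \sqrt{\left(72 - 20\right) - 9653} = \sqrt{52 - 9653} = \sqrt{-9601} = i \sqrt{9601}$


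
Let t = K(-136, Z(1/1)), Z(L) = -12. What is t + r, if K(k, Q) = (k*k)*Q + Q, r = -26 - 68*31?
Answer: -224098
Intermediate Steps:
r = -2134 (r = -26 - 2108 = -2134)
K(k, Q) = Q + Q*k² (K(k, Q) = k²*Q + Q = Q*k² + Q = Q + Q*k²)
t = -221964 (t = -12*(1 + (-136)²) = -12*(1 + 18496) = -12*18497 = -221964)
t + r = -221964 - 2134 = -224098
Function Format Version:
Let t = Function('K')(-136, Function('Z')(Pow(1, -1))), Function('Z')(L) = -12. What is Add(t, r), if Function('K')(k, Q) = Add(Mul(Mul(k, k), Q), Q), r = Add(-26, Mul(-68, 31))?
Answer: -224098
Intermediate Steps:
r = -2134 (r = Add(-26, -2108) = -2134)
Function('K')(k, Q) = Add(Q, Mul(Q, Pow(k, 2))) (Function('K')(k, Q) = Add(Mul(Pow(k, 2), Q), Q) = Add(Mul(Q, Pow(k, 2)), Q) = Add(Q, Mul(Q, Pow(k, 2))))
t = -221964 (t = Mul(-12, Add(1, Pow(-136, 2))) = Mul(-12, Add(1, 18496)) = Mul(-12, 18497) = -221964)
Add(t, r) = Add(-221964, -2134) = -224098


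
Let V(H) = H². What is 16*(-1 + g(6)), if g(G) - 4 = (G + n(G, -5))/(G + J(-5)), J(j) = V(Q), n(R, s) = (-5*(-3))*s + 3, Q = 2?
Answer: -288/5 ≈ -57.600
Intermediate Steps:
n(R, s) = 3 + 15*s (n(R, s) = 15*s + 3 = 3 + 15*s)
J(j) = 4 (J(j) = 2² = 4)
g(G) = 4 + (-72 + G)/(4 + G) (g(G) = 4 + (G + (3 + 15*(-5)))/(G + 4) = 4 + (G + (3 - 75))/(4 + G) = 4 + (G - 72)/(4 + G) = 4 + (-72 + G)/(4 + G))
16*(-1 + g(6)) = 16*(-1 + (-56 + 5*6)/(4 + 6)) = 16*(-1 + (-56 + 30)/10) = 16*(-1 + (⅒)*(-26)) = 16*(-1 - 13/5) = 16*(-18/5) = -288/5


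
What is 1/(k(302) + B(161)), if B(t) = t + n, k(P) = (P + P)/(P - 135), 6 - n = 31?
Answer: 167/23316 ≈ 0.0071625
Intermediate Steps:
n = -25 (n = 6 - 1*31 = 6 - 31 = -25)
k(P) = 2*P/(-135 + P) (k(P) = (2*P)/(-135 + P) = 2*P/(-135 + P))
B(t) = -25 + t (B(t) = t - 25 = -25 + t)
1/(k(302) + B(161)) = 1/(2*302/(-135 + 302) + (-25 + 161)) = 1/(2*302/167 + 136) = 1/(2*302*(1/167) + 136) = 1/(604/167 + 136) = 1/(23316/167) = 167/23316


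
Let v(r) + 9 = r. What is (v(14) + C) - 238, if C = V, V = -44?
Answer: -277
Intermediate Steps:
v(r) = -9 + r
C = -44
(v(14) + C) - 238 = ((-9 + 14) - 44) - 238 = (5 - 44) - 238 = -39 - 238 = -277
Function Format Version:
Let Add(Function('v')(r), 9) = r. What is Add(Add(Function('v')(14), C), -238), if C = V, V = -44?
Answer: -277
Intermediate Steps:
Function('v')(r) = Add(-9, r)
C = -44
Add(Add(Function('v')(14), C), -238) = Add(Add(Add(-9, 14), -44), -238) = Add(Add(5, -44), -238) = Add(-39, -238) = -277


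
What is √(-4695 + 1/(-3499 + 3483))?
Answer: I*√75121/4 ≈ 68.521*I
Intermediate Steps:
√(-4695 + 1/(-3499 + 3483)) = √(-4695 + 1/(-16)) = √(-4695 - 1/16) = √(-75121/16) = I*√75121/4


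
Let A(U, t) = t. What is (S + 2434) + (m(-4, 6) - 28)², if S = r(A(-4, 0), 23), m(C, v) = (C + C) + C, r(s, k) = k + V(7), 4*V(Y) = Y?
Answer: 16235/4 ≈ 4058.8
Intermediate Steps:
V(Y) = Y/4
r(s, k) = 7/4 + k (r(s, k) = k + (¼)*7 = k + 7/4 = 7/4 + k)
m(C, v) = 3*C (m(C, v) = 2*C + C = 3*C)
S = 99/4 (S = 7/4 + 23 = 99/4 ≈ 24.750)
(S + 2434) + (m(-4, 6) - 28)² = (99/4 + 2434) + (3*(-4) - 28)² = 9835/4 + (-12 - 28)² = 9835/4 + (-40)² = 9835/4 + 1600 = 16235/4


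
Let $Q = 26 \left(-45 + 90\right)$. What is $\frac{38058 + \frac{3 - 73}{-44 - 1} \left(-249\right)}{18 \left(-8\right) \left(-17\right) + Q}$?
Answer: $\frac{56506}{5427} \approx 10.412$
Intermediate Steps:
$Q = 1170$ ($Q = 26 \cdot 45 = 1170$)
$\frac{38058 + \frac{3 - 73}{-44 - 1} \left(-249\right)}{18 \left(-8\right) \left(-17\right) + Q} = \frac{38058 + \frac{3 - 73}{-44 - 1} \left(-249\right)}{18 \left(-8\right) \left(-17\right) + 1170} = \frac{38058 + - \frac{70}{-45} \left(-249\right)}{\left(-144\right) \left(-17\right) + 1170} = \frac{38058 + \left(-70\right) \left(- \frac{1}{45}\right) \left(-249\right)}{2448 + 1170} = \frac{38058 + \frac{14}{9} \left(-249\right)}{3618} = \left(38058 - \frac{1162}{3}\right) \frac{1}{3618} = \frac{113012}{3} \cdot \frac{1}{3618} = \frac{56506}{5427}$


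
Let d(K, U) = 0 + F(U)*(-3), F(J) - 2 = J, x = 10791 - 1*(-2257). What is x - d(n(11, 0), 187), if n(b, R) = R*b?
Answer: 13615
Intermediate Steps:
x = 13048 (x = 10791 + 2257 = 13048)
F(J) = 2 + J
d(K, U) = -6 - 3*U (d(K, U) = 0 + (2 + U)*(-3) = 0 + (-6 - 3*U) = -6 - 3*U)
x - d(n(11, 0), 187) = 13048 - (-6 - 3*187) = 13048 - (-6 - 561) = 13048 - 1*(-567) = 13048 + 567 = 13615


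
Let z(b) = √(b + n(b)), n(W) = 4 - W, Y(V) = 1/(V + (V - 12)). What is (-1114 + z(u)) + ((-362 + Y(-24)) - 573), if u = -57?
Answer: -122821/60 ≈ -2047.0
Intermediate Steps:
Y(V) = 1/(-12 + 2*V) (Y(V) = 1/(V + (-12 + V)) = 1/(-12 + 2*V))
z(b) = 2 (z(b) = √(b + (4 - b)) = √4 = 2)
(-1114 + z(u)) + ((-362 + Y(-24)) - 573) = (-1114 + 2) + ((-362 + 1/(2*(-6 - 24))) - 573) = -1112 + ((-362 + (½)/(-30)) - 573) = -1112 + ((-362 + (½)*(-1/30)) - 573) = -1112 + ((-362 - 1/60) - 573) = -1112 + (-21721/60 - 573) = -1112 - 56101/60 = -122821/60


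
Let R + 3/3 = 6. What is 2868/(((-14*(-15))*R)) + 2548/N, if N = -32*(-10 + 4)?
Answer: 134419/8400 ≈ 16.002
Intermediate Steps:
N = 192 (N = -32*(-6) = 192)
R = 5 (R = -1 + 6 = 5)
2868/(((-14*(-15))*R)) + 2548/N = 2868/((-14*(-15)*5)) + 2548/192 = 2868/((210*5)) + 2548*(1/192) = 2868/1050 + 637/48 = 2868*(1/1050) + 637/48 = 478/175 + 637/48 = 134419/8400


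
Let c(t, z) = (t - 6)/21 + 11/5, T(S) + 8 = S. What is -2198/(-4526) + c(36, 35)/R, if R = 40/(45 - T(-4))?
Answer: 17920457/3168200 ≈ 5.6563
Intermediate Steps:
T(S) = -8 + S
c(t, z) = 67/35 + t/21 (c(t, z) = (-6 + t)*(1/21) + 11*(⅕) = (-2/7 + t/21) + 11/5 = 67/35 + t/21)
R = 40/57 (R = 40/(45 - (-8 - 4)) = 40/(45 - 1*(-12)) = 40/(45 + 12) = 40/57 ≈ 0.70175)
-2198/(-4526) + c(36, 35)/R = -2198/(-4526) + (67/35 + (1/21)*36)/(40/57) = -2198*(-1/4526) + (67/35 + 12/7)*(57/40) = 1099/2263 + (127/35)*(57/40) = 1099/2263 + 7239/1400 = 17920457/3168200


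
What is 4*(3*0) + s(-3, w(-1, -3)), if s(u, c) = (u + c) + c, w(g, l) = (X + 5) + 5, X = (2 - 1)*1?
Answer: 19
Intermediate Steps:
X = 1 (X = 1*1 = 1)
w(g, l) = 11 (w(g, l) = (1 + 5) + 5 = 6 + 5 = 11)
s(u, c) = u + 2*c (s(u, c) = (c + u) + c = u + 2*c)
4*(3*0) + s(-3, w(-1, -3)) = 4*(3*0) + (-3 + 2*11) = 4*0 + (-3 + 22) = 0 + 19 = 19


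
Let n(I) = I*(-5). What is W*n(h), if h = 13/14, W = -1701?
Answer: 15795/2 ≈ 7897.5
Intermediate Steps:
h = 13/14 (h = 13*(1/14) = 13/14 ≈ 0.92857)
n(I) = -5*I
W*n(h) = -(-8505)*13/14 = -1701*(-65/14) = 15795/2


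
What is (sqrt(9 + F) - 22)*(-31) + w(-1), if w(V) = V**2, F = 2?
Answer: 683 - 31*sqrt(11) ≈ 580.18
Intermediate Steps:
(sqrt(9 + F) - 22)*(-31) + w(-1) = (sqrt(9 + 2) - 22)*(-31) + (-1)**2 = (sqrt(11) - 22)*(-31) + 1 = (-22 + sqrt(11))*(-31) + 1 = (682 - 31*sqrt(11)) + 1 = 683 - 31*sqrt(11)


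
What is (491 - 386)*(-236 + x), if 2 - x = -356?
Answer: 12810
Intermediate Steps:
x = 358 (x = 2 - 1*(-356) = 2 + 356 = 358)
(491 - 386)*(-236 + x) = (491 - 386)*(-236 + 358) = 105*122 = 12810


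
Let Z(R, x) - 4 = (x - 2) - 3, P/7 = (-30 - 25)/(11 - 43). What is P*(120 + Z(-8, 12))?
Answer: 50435/32 ≈ 1576.1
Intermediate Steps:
P = 385/32 (P = 7*((-30 - 25)/(11 - 43)) = 7*(-55/(-32)) = 7*(-55*(-1/32)) = 7*(55/32) = 385/32 ≈ 12.031)
Z(R, x) = -1 + x (Z(R, x) = 4 + ((x - 2) - 3) = 4 + ((-2 + x) - 3) = 4 + (-5 + x) = -1 + x)
P*(120 + Z(-8, 12)) = 385*(120 + (-1 + 12))/32 = 385*(120 + 11)/32 = (385/32)*131 = 50435/32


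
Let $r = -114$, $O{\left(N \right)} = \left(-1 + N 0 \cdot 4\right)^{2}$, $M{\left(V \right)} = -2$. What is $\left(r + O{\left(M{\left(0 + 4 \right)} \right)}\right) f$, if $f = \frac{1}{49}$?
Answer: $- \frac{113}{49} \approx -2.3061$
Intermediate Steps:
$O{\left(N \right)} = 1$ ($O{\left(N \right)} = \left(-1 + 0 \cdot 4\right)^{2} = \left(-1 + 0\right)^{2} = \left(-1\right)^{2} = 1$)
$f = \frac{1}{49} \approx 0.020408$
$\left(r + O{\left(M{\left(0 + 4 \right)} \right)}\right) f = \left(-114 + 1\right) \frac{1}{49} = \left(-113\right) \frac{1}{49} = - \frac{113}{49}$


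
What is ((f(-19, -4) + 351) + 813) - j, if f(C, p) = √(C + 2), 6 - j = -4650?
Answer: -3492 + I*√17 ≈ -3492.0 + 4.1231*I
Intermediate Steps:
j = 4656 (j = 6 - 1*(-4650) = 6 + 4650 = 4656)
f(C, p) = √(2 + C)
((f(-19, -4) + 351) + 813) - j = ((√(2 - 19) + 351) + 813) - 1*4656 = ((√(-17) + 351) + 813) - 4656 = ((I*√17 + 351) + 813) - 4656 = ((351 + I*√17) + 813) - 4656 = (1164 + I*√17) - 4656 = -3492 + I*√17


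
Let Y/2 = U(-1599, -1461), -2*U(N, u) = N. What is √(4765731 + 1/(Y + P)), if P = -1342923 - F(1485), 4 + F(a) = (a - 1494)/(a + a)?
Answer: √933731915343237093930861/442635599 ≈ 2183.1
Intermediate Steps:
U(N, u) = -N/2
F(a) = -4 + (-1494 + a)/(2*a) (F(a) = -4 + (a - 1494)/(a + a) = -4 + (-1494 + a)/((2*a)) = -4 + (-1494 + a)*(1/(2*a)) = -4 + (-1494 + a)/(2*a))
Y = 1599 (Y = 2*(-½*(-1599)) = 2*(1599/2) = 1599)
P = -443163269/330 (P = -1342923 - (-7/2 - 747/1485) = -1342923 - (-7/2 - 747*1/1485) = -1342923 - (-7/2 - 83/165) = -1342923 - 1*(-1321/330) = -1342923 + 1321/330 = -443163269/330 ≈ -1.3429e+6)
√(4765731 + 1/(Y + P)) = √(4765731 + 1/(1599 - 443163269/330)) = √(4765731 + 1/(-442635599/330)) = √(4765731 - 330/442635599) = √(2109482195857539/442635599) = √933731915343237093930861/442635599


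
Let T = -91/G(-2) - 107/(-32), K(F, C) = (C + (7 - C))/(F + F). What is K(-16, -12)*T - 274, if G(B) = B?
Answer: -291517/1024 ≈ -284.68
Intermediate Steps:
K(F, C) = 7/(2*F) (K(F, C) = 7/((2*F)) = 7*(1/(2*F)) = 7/(2*F))
T = 1563/32 (T = -91/(-2) - 107/(-32) = -91*(-½) - 107*(-1/32) = 91/2 + 107/32 = 1563/32 ≈ 48.844)
K(-16, -12)*T - 274 = ((7/2)/(-16))*(1563/32) - 274 = ((7/2)*(-1/16))*(1563/32) - 274 = -7/32*1563/32 - 274 = -10941/1024 - 274 = -291517/1024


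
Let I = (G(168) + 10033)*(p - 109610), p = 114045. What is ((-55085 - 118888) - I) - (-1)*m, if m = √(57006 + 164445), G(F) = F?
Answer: -45415408 + √221451 ≈ -4.5415e+7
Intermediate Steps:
I = 45241435 (I = (168 + 10033)*(114045 - 109610) = 10201*4435 = 45241435)
m = √221451 ≈ 470.59
((-55085 - 118888) - I) - (-1)*m = ((-55085 - 118888) - 1*45241435) - (-1)*√221451 = (-173973 - 45241435) + √221451 = -45415408 + √221451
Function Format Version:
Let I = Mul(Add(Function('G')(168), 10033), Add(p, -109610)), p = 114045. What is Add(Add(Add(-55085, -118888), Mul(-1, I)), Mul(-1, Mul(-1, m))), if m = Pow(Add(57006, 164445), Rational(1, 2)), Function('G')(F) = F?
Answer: Add(-45415408, Pow(221451, Rational(1, 2))) ≈ -4.5415e+7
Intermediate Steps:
I = 45241435 (I = Mul(Add(168, 10033), Add(114045, -109610)) = Mul(10201, 4435) = 45241435)
m = Pow(221451, Rational(1, 2)) ≈ 470.59
Add(Add(Add(-55085, -118888), Mul(-1, I)), Mul(-1, Mul(-1, m))) = Add(Add(Add(-55085, -118888), Mul(-1, 45241435)), Mul(-1, Mul(-1, Pow(221451, Rational(1, 2))))) = Add(Add(-173973, -45241435), Pow(221451, Rational(1, 2))) = Add(-45415408, Pow(221451, Rational(1, 2)))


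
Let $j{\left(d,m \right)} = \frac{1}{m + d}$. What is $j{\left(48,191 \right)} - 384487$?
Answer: $- \frac{91892392}{239} \approx -3.8449 \cdot 10^{5}$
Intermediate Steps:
$j{\left(d,m \right)} = \frac{1}{d + m}$
$j{\left(48,191 \right)} - 384487 = \frac{1}{48 + 191} - 384487 = \frac{1}{239} - 384487 = - \frac{91892392}{239}$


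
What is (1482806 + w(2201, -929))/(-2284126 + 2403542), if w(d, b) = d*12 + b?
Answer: 1508289/119416 ≈ 12.631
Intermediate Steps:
w(d, b) = b + 12*d (w(d, b) = 12*d + b = b + 12*d)
(1482806 + w(2201, -929))/(-2284126 + 2403542) = (1482806 + (-929 + 12*2201))/(-2284126 + 2403542) = (1482806 + (-929 + 26412))/119416 = (1482806 + 25483)*(1/119416) = 1508289*(1/119416) = 1508289/119416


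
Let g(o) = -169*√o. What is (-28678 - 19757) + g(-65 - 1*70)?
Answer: -48435 - 507*I*√15 ≈ -48435.0 - 1963.6*I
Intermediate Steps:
(-28678 - 19757) + g(-65 - 1*70) = (-28678 - 19757) - 169*√(-65 - 1*70) = -48435 - 169*√(-65 - 70) = -48435 - 507*I*√15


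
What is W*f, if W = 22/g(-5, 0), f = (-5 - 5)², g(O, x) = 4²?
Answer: 275/2 ≈ 137.50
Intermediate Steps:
g(O, x) = 16
f = 100 (f = (-10)² = 100)
W = 11/8 (W = 22/16 = 22*(1/16) = 11/8 ≈ 1.3750)
W*f = (11/8)*100 = 275/2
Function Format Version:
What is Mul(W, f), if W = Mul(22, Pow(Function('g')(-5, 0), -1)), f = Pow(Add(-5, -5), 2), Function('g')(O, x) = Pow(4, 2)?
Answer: Rational(275, 2) ≈ 137.50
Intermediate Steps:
Function('g')(O, x) = 16
f = 100 (f = Pow(-10, 2) = 100)
W = Rational(11, 8) (W = Mul(22, Pow(16, -1)) = Mul(22, Rational(1, 16)) = Rational(11, 8) ≈ 1.3750)
Mul(W, f) = Mul(Rational(11, 8), 100) = Rational(275, 2)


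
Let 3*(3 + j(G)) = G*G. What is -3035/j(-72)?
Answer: -607/345 ≈ -1.7594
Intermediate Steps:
j(G) = -3 + G²/3 (j(G) = -3 + (G*G)/3 = -3 + G²/3)
-3035/j(-72) = -3035/(-3 + (⅓)*(-72)²) = -3035/(-3 + (⅓)*5184) = -3035/(-3 + 1728) = -3035/1725 = -3035*1/1725 = -607/345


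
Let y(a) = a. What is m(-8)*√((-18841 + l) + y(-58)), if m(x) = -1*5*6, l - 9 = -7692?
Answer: -30*I*√26582 ≈ -4891.2*I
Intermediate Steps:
l = -7683 (l = 9 - 7692 = -7683)
m(x) = -30 (m(x) = -5*6 = -30)
m(-8)*√((-18841 + l) + y(-58)) = -30*√((-18841 - 7683) - 58) = -30*√(-26524 - 58) = -30*I*√26582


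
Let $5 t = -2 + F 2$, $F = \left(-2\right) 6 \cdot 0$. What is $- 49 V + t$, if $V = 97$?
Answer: $- \frac{23767}{5} \approx -4753.4$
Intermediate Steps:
$F = 0$ ($F = \left(-12\right) 0 = 0$)
$t = - \frac{2}{5}$ ($t = \frac{-2 + 0 \cdot 2}{5} = \frac{-2 + 0}{5} = \frac{1}{5} \left(-2\right) = - \frac{2}{5} \approx -0.4$)
$- 49 V + t = \left(-49\right) 97 - \frac{2}{5} = -4753 - \frac{2}{5} = - \frac{23767}{5}$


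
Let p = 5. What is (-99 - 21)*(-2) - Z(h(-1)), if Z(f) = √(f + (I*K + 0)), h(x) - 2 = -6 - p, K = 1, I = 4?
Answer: 240 - I*√5 ≈ 240.0 - 2.2361*I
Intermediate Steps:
h(x) = -9 (h(x) = 2 + (-6 - 1*5) = 2 + (-6 - 5) = 2 - 11 = -9)
Z(f) = √(4 + f) (Z(f) = √(f + (4*1 + 0)) = √(f + (4 + 0)) = √(f + 4) = √(4 + f))
(-99 - 21)*(-2) - Z(h(-1)) = (-99 - 21)*(-2) - √(4 - 9) = -120*(-2) - √(-5) = 240 - I*√5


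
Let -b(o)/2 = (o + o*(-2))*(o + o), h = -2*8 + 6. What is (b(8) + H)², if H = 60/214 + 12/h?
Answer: 18623515024/286225 ≈ 65066.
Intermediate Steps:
h = -10 (h = -16 + 6 = -10)
H = -492/535 (H = 60/214 + 12/(-10) = 60*(1/214) + 12*(-⅒) = 30/107 - 6/5 = -492/535 ≈ -0.91963)
b(o) = 4*o² (b(o) = -2*(o + o*(-2))*(o + o) = -2*(o - 2*o)*2*o = -2*(-o)*2*o = -(-4)*o² = 4*o²)
(b(8) + H)² = (4*8² - 492/535)² = (4*64 - 492/535)² = (256 - 492/535)² = (136468/535)² = 18623515024/286225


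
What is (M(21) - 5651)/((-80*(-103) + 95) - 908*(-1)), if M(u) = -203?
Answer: -5854/9243 ≈ -0.63334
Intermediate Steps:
(M(21) - 5651)/((-80*(-103) + 95) - 908*(-1)) = (-203 - 5651)/((-80*(-103) + 95) - 908*(-1)) = -5854/((8240 + 95) + 908) = -5854/(8335 + 908) = -5854/9243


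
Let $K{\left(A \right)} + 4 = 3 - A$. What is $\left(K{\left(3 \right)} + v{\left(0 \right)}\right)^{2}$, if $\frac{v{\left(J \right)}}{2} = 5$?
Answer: $36$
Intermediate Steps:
$K{\left(A \right)} = -1 - A$ ($K{\left(A \right)} = -4 - \left(-3 + A\right) = -1 - A$)
$v{\left(J \right)} = 10$ ($v{\left(J \right)} = 2 \cdot 5 = 10$)
$\left(K{\left(3 \right)} + v{\left(0 \right)}\right)^{2} = \left(\left(-1 - 3\right) + 10\right)^{2} = \left(-4 + 10\right)^{2} = 6^{2} = 36$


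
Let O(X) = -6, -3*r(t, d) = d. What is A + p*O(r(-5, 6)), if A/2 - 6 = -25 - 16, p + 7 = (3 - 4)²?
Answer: -34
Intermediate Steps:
r(t, d) = -d/3
p = -6 (p = -7 + (3 - 4)² = -7 + (-1)² = -7 + 1 = -6)
A = -70 (A = 12 + 2*(-25 - 16) = 12 + 2*(-41) = 12 - 82 = -70)
A + p*O(r(-5, 6)) = -70 - 6*(-6) = -70 + 36 = -34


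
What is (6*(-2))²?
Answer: 144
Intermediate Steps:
(6*(-2))² = (-12)² = 144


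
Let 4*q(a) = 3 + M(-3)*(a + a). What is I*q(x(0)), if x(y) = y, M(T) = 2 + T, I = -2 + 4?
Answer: 3/2 ≈ 1.5000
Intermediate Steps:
I = 2
q(a) = 3/4 - a/2 (q(a) = (3 + (2 - 3)*(a + a))/4 = (3 - 2*a)/4 = 3/4 - a/2)
I*q(x(0)) = 2*(3/4 - 1/2*0) = 2*(3/4 + 0) = 2*(3/4) = 3/2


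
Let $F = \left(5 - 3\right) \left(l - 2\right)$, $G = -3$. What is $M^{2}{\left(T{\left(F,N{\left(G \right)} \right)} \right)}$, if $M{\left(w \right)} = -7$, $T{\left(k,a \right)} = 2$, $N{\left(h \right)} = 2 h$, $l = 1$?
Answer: $49$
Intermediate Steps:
$F = -2$ ($F = \left(5 - 3\right) \left(1 - 2\right) = 2 \left(-1\right) = -2$)
$M^{2}{\left(T{\left(F,N{\left(G \right)} \right)} \right)} = \left(-7\right)^{2} = 49$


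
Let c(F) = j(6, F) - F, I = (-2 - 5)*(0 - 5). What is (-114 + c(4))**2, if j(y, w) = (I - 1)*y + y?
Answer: 8464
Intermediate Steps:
I = 35 (I = -7*(-5) = 35)
j(y, w) = 35*y (j(y, w) = (35 - 1)*y + y = 34*y + y = 35*y)
c(F) = 210 - F (c(F) = 35*6 - F = 210 - F)
(-114 + c(4))**2 = (-114 + (210 - 1*4))**2 = (-114 + (210 - 4))**2 = (-114 + 206)**2 = 92**2 = 8464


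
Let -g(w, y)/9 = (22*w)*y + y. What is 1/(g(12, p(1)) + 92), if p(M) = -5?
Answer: 1/12017 ≈ 8.3215e-5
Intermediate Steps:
g(w, y) = -9*y - 198*w*y (g(w, y) = -9*((22*w)*y + y) = -9*(22*w*y + y) = -9*(y + 22*w*y) = -9*y - 198*w*y)
1/(g(12, p(1)) + 92) = 1/(-9*(-5)*(1 + 22*12) + 92) = 1/(-9*(-5)*(1 + 264) + 92) = 1/(-9*(-5)*265 + 92) = 1/(11925 + 92) = 1/12017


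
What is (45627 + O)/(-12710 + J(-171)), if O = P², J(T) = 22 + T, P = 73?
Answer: -50956/12859 ≈ -3.9627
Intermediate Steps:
O = 5329 (O = 73² = 5329)
(45627 + O)/(-12710 + J(-171)) = (45627 + 5329)/(-12710 + (22 - 171)) = 50956/(-12710 - 149) = 50956/(-12859) = 50956*(-1/12859) = -50956/12859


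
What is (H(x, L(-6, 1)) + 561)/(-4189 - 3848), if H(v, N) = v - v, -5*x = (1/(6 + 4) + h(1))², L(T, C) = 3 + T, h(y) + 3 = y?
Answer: -187/2679 ≈ -0.069802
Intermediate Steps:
h(y) = -3 + y
x = -361/500 (x = -(1/(6 + 4) + (-3 + 1))²/5 = -(1/10 - 2)²/5 = -(⅒ - 2)²/5 = -(-19/10)²/5 = -⅕*361/100 = -361/500 ≈ -0.72200)
H(v, N) = 0
(H(x, L(-6, 1)) + 561)/(-4189 - 3848) = (0 + 561)/(-4189 - 3848) = 561/(-8037) = 561*(-1/8037) = -187/2679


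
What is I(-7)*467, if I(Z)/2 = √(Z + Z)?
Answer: 934*I*√14 ≈ 3494.7*I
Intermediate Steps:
I(Z) = 2*√2*√Z (I(Z) = 2*√(Z + Z) = 2*√(2*Z) = 2*(√2*√Z) = 2*√2*√Z)
I(-7)*467 = (2*√2*√(-7))*467 = (2*√2*(I*√7))*467 = (2*I*√14)*467 = 934*I*√14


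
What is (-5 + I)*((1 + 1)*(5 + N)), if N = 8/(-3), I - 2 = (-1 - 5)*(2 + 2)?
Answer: -126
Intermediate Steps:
I = -22 (I = 2 + (-1 - 5)*(2 + 2) = 2 - 6*4 = 2 - 24 = -22)
N = -8/3 (N = 8*(-⅓) = -8/3 ≈ -2.6667)
(-5 + I)*((1 + 1)*(5 + N)) = (-5 - 22)*((1 + 1)*(5 - 8/3)) = -54*7/3 = -27*14/3 = -126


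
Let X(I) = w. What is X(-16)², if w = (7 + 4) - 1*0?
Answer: 121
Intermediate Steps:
w = 11 (w = 11 + 0 = 11)
X(I) = 11
X(-16)² = 11² = 121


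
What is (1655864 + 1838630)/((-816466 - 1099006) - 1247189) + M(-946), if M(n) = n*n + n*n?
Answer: 5660628368458/3162661 ≈ 1.7898e+6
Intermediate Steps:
M(n) = 2*n² (M(n) = n² + n² = 2*n²)
(1655864 + 1838630)/((-816466 - 1099006) - 1247189) + M(-946) = (1655864 + 1838630)/((-816466 - 1099006) - 1247189) + 2*(-946)² = 3494494/(-1915472 - 1247189) + 2*894916 = 3494494/(-3162661) + 1789832 = 3494494*(-1/3162661) + 1789832 = -3494494/3162661 + 1789832 = 5660628368458/3162661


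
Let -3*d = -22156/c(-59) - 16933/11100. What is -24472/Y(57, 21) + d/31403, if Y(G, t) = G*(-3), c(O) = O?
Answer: 981038793183/6855274900 ≈ 143.11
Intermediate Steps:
Y(G, t) = -3*G
d = -244932553/1964700 (d = -(-22156/(-59) - 16933/11100)/3 = -(-22156*(-1/59) - 16933*1/11100)/3 = -(22156/59 - 16933/11100)/3 = -1/3*244932553/654900 = -244932553/1964700 ≈ -124.67)
-24472/Y(57, 21) + d/31403 = -24472/((-3*57)) - 244932553/1964700/31403 = -24472/(-171) - 244932553/1964700*1/31403 = -24472*(-1/171) - 244932553/61697474100 = 1288/9 - 244932553/61697474100 = 981038793183/6855274900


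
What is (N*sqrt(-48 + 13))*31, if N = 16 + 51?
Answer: 2077*I*sqrt(35) ≈ 12288.0*I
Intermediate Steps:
N = 67
(N*sqrt(-48 + 13))*31 = (67*sqrt(-48 + 13))*31 = (67*sqrt(-35))*31 = (67*(I*sqrt(35)))*31 = (67*I*sqrt(35))*31 = 2077*I*sqrt(35)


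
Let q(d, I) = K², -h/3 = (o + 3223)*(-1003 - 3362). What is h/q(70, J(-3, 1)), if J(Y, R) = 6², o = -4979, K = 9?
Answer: -851660/3 ≈ -2.8389e+5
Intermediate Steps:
J(Y, R) = 36
h = -22994820 (h = -3*(-4979 + 3223)*(-1003 - 3362) = -(-5268)*(-4365) = -3*7664940 = -22994820)
q(d, I) = 81 (q(d, I) = 9² = 81)
h/q(70, J(-3, 1)) = -22994820/81 = -22994820*1/81 = -851660/3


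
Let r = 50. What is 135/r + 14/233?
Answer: 6431/2330 ≈ 2.7601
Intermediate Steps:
135/r + 14/233 = 135/50 + 14/233 = 135*(1/50) + 14*(1/233) = 27/10 + 14/233 = 6431/2330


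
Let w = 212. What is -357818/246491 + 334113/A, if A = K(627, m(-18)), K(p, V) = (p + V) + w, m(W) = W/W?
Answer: 3907394303/9859640 ≈ 396.30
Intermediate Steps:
m(W) = 1
K(p, V) = 212 + V + p (K(p, V) = (p + V) + 212 = (V + p) + 212 = 212 + V + p)
A = 840 (A = 212 + 1 + 627 = 840)
-357818/246491 + 334113/A = -357818/246491 + 334113/840 = -357818*1/246491 + 334113*(1/840) = -357818/246491 + 111371/280 = 3907394303/9859640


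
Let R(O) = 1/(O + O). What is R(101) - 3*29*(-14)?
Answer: 246037/202 ≈ 1218.0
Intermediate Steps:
R(O) = 1/(2*O)
R(101) - 3*29*(-14) = (½)/101 - 3*29*(-14) = (½)*(1/101) - 87*(-14) = 1/202 - 1*(-1218) = 1/202 + 1218 = 246037/202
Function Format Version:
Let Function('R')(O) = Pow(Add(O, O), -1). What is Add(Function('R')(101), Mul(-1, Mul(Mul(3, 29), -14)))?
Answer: Rational(246037, 202) ≈ 1218.0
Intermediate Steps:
Function('R')(O) = Mul(Rational(1, 2), Pow(O, -1)) (Function('R')(O) = Pow(Mul(2, O), -1) = Mul(Rational(1, 2), Pow(O, -1)))
Add(Function('R')(101), Mul(-1, Mul(Mul(3, 29), -14))) = Add(Mul(Rational(1, 2), Pow(101, -1)), Mul(-1, Mul(Mul(3, 29), -14))) = Add(Mul(Rational(1, 2), Rational(1, 101)), Mul(-1, Mul(87, -14))) = Add(Rational(1, 202), Mul(-1, -1218)) = Add(Rational(1, 202), 1218) = Rational(246037, 202)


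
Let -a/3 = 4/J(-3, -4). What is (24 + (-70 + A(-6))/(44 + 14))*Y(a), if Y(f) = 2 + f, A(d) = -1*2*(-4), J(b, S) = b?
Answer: 3990/29 ≈ 137.59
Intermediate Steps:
A(d) = 8 (A(d) = -2*(-4) = 8)
a = 4 (a = -12/(-3) = -12*(-1)/3 = -3*(-4/3) = 4)
(24 + (-70 + A(-6))/(44 + 14))*Y(a) = (24 + (-70 + 8)/(44 + 14))*(2 + 4) = (24 - 62/58)*6 = (24 - 62*1/58)*6 = (24 - 31/29)*6 = (665/29)*6 = 3990/29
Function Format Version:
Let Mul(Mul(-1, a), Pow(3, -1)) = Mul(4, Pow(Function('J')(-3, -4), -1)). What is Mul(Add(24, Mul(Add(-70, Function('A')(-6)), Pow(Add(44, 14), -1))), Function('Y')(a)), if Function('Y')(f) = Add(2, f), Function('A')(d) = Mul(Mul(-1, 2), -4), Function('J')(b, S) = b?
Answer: Rational(3990, 29) ≈ 137.59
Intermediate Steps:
Function('A')(d) = 8 (Function('A')(d) = Mul(-2, -4) = 8)
a = 4 (a = Mul(-3, Mul(4, Pow(-3, -1))) = Mul(-3, Mul(4, Rational(-1, 3))) = Mul(-3, Rational(-4, 3)) = 4)
Mul(Add(24, Mul(Add(-70, Function('A')(-6)), Pow(Add(44, 14), -1))), Function('Y')(a)) = Mul(Add(24, Mul(Add(-70, 8), Pow(Add(44, 14), -1))), Add(2, 4)) = Mul(Add(24, Mul(-62, Pow(58, -1))), 6) = Mul(Add(24, Mul(-62, Rational(1, 58))), 6) = Mul(Add(24, Rational(-31, 29)), 6) = Mul(Rational(665, 29), 6) = Rational(3990, 29)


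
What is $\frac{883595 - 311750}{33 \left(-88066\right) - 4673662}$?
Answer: $- \frac{114369}{1515968} \approx -0.075443$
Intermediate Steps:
$\frac{883595 - 311750}{33 \left(-88066\right) - 4673662} = \frac{571845}{-2906178 - 4673662} = \frac{571845}{-7579840} = 571845 \left(- \frac{1}{7579840}\right) = - \frac{114369}{1515968}$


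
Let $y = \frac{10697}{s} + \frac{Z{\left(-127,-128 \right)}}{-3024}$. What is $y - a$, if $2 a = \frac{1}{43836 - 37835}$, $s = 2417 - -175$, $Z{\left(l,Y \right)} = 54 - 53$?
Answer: $\frac{449303801}{108882144} \approx 4.1265$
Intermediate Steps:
$Z{\left(l,Y \right)} = 1$ ($Z{\left(l,Y \right)} = 54 - 53 = 1$)
$s = 2592$ ($s = 2417 + 175 = 2592$)
$a = \frac{1}{12002}$ ($a = \frac{1}{2 \left(43836 - 37835\right)} = \frac{1}{2 \cdot 6001} = \frac{1}{2} \cdot \frac{1}{6001} = \frac{1}{12002} \approx 8.3319 \cdot 10^{-5}$)
$y = \frac{74873}{18144}$ ($y = \frac{10697}{2592} + 1 \frac{1}{-3024} = 10697 \cdot \frac{1}{2592} + 1 \left(- \frac{1}{3024}\right) = \frac{10697}{2592} - \frac{1}{3024} = \frac{74873}{18144} \approx 4.1266$)
$y - a = \frac{74873}{18144} - \frac{1}{12002} = \frac{449303801}{108882144}$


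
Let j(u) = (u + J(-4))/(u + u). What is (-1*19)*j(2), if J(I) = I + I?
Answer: 57/2 ≈ 28.500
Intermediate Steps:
J(I) = 2*I
j(u) = (-8 + u)/(2*u) (j(u) = (u + 2*(-4))/(u + u) = (u - 8)/((2*u)) = (-8 + u)*(1/(2*u)) = (-8 + u)/(2*u))
(-1*19)*j(2) = (-1*19)*((½)*(-8 + 2)/2) = -19*(-6)/(2*2) = -19*(-3/2) = 57/2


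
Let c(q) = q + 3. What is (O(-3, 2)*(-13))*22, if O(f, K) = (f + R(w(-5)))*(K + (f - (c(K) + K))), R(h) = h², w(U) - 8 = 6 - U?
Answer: 819104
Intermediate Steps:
c(q) = 3 + q
w(U) = 14 - U (w(U) = 8 + (6 - U) = 14 - U)
O(f, K) = (361 + f)*(-3 + f - K) (O(f, K) = (f + (14 - 1*(-5))²)*(K + (f - ((3 + K) + K))) = (f + (14 + 5)²)*(K + (f - (3 + 2*K))) = (f + 19²)*(K + (f + (-3 - 2*K))) = (f + 361)*(K + (-3 + f - 2*K)) = (361 + f)*(-3 + f - K))
(O(-3, 2)*(-13))*22 = ((-1083 + (-3)² - 361*2 + 358*(-3) - 1*2*(-3))*(-13))*22 = ((-1083 + 9 - 722 - 1074 + 6)*(-13))*22 = -2864*(-13)*22 = 37232*22 = 819104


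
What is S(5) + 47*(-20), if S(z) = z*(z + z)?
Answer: -890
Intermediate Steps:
S(z) = 2*z² (S(z) = z*(2*z) = 2*z²)
S(5) + 47*(-20) = 2*5² + 47*(-20) = 2*25 - 940 = 50 - 940 = -890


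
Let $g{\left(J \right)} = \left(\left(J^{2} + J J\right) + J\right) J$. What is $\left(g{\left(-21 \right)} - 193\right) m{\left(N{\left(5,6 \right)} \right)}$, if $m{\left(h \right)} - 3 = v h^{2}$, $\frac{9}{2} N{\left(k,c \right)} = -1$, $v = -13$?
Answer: $- \frac{3490334}{81} \approx -43091.0$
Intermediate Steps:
$N{\left(k,c \right)} = - \frac{2}{9}$ ($N{\left(k,c \right)} = \frac{2}{9} \left(-1\right) = - \frac{2}{9}$)
$g{\left(J \right)} = J \left(J + 2 J^{2}\right)$ ($g{\left(J \right)} = \left(\left(J^{2} + J^{2}\right) + J\right) J = \left(2 J^{2} + J\right) J = \left(J + 2 J^{2}\right) J = J \left(J + 2 J^{2}\right)$)
$m{\left(h \right)} = 3 - 13 h^{2}$
$\left(g{\left(-21 \right)} - 193\right) m{\left(N{\left(5,6 \right)} \right)} = \left(\left(-21\right)^{2} \left(1 + 2 \left(-21\right)\right) - 193\right) \left(3 - 13 \left(- \frac{2}{9}\right)^{2}\right) = \left(441 \left(1 - 42\right) - 193\right) \left(3 - \frac{52}{81}\right) = \left(441 \left(-41\right) - 193\right) \left(3 - \frac{52}{81}\right) = \left(-18081 - 193\right) \frac{191}{81} = \left(-18274\right) \frac{191}{81} = - \frac{3490334}{81}$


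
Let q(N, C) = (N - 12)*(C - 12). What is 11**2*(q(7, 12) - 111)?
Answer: -13431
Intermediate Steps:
q(N, C) = (-12 + C)*(-12 + N) (q(N, C) = (-12 + N)*(-12 + C) = (-12 + C)*(-12 + N))
11**2*(q(7, 12) - 111) = 11**2*((144 - 12*12 - 12*7 + 12*7) - 111) = 121*((144 - 144 - 84 + 84) - 111) = 121*(0 - 111) = 121*(-111) = -13431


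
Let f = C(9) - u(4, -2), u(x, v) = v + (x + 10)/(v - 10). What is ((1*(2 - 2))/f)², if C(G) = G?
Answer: 0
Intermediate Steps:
u(x, v) = v + (10 + x)/(-10 + v)
f = 73/6 (f = 9 - (10 + 4 + (-2)² - 10*(-2))/(-10 - 2) = 9 - (10 + 4 + 4 + 20)/(-12) = 9 - (-1)*38/12 = 9 - 1*(-19/6) = 9 + 19/6 = 73/6 ≈ 12.167)
((1*(2 - 2))/f)² = ((1*(2 - 2))/(73/6))² = ((1*0)*(6/73))² = (0*(6/73))² = 0² = 0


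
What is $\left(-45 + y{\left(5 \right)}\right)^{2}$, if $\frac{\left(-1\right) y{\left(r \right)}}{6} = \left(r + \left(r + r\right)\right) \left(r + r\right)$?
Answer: $893025$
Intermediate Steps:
$y{\left(r \right)} = - 36 r^{2}$ ($y{\left(r \right)} = - 6 \left(r + \left(r + r\right)\right) \left(r + r\right) = - 6 \left(r + 2 r\right) 2 r = - 6 \cdot 3 r 2 r = - 6 \cdot 6 r^{2} = - 36 r^{2}$)
$\left(-45 + y{\left(5 \right)}\right)^{2} = \left(-45 - 36 \cdot 5^{2}\right)^{2} = \left(-45 - 900\right)^{2} = \left(-945\right)^{2} = 893025$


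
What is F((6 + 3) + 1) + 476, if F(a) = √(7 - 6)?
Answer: 477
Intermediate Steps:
F(a) = 1 (F(a) = √1 = 1)
F((6 + 3) + 1) + 476 = 1 + 476 = 477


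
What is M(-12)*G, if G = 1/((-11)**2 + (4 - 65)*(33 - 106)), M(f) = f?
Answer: -6/2287 ≈ -0.0026235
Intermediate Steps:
G = 1/4574 (G = 1/(121 - 61*(-73)) = 1/(121 + 4453) = 1/4574 ≈ 0.00021863)
M(-12)*G = -12*1/4574 = -6/2287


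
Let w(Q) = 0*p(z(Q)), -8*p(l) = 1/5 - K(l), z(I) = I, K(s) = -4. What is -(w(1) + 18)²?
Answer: -324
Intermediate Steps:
p(l) = -21/40 (p(l) = -(1/5 - 1*(-4))/8 = -(⅕ + 4)/8 = -⅛*21/5 = -21/40)
w(Q) = 0 (w(Q) = 0*(-21/40) = 0)
-(w(1) + 18)² = -(0 + 18)² = -1*18² = -1*324 = -324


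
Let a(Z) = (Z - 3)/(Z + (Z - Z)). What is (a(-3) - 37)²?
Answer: 1225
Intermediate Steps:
a(Z) = (-3 + Z)/Z (a(Z) = (-3 + Z)/(Z + 0) = (-3 + Z)/Z)
(a(-3) - 37)² = ((-3 - 3)/(-3) - 37)² = (-⅓*(-6) - 37)² = (2 - 37)² = (-35)² = 1225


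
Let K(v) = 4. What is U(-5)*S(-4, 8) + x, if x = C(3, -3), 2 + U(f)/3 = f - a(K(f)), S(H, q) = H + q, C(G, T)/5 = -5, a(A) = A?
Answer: -157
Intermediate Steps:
C(G, T) = -25 (C(G, T) = 5*(-5) = -25)
U(f) = -18 + 3*f (U(f) = -6 + 3*(f - 1*4) = -6 + 3*(f - 4) = -6 + 3*(-4 + f) = -6 + (-12 + 3*f) = -18 + 3*f)
x = -25
U(-5)*S(-4, 8) + x = (-18 + 3*(-5))*(-4 + 8) - 25 = (-18 - 15)*4 - 25 = -33*4 - 25 = -132 - 25 = -157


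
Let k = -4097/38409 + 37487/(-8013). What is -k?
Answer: 163629716/34196813 ≈ 4.7849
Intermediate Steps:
k = -163629716/34196813 (k = -4097*1/38409 + 37487*(-1/8013) = -4097/38409 - 37487/8013 = -163629716/34196813 ≈ -4.7849)
-k = -1*(-163629716/34196813) = 163629716/34196813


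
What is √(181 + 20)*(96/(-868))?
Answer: -24*√201/217 ≈ -1.5680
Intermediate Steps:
√(181 + 20)*(96/(-868)) = √201*(96*(-1/868)) = √201*(-24/217) = -24*√201/217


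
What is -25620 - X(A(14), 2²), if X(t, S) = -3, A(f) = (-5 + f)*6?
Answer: -25617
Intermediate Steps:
A(f) = -30 + 6*f
-25620 - X(A(14), 2²) = -25620 - 1*(-3) = -25620 + 3 = -25617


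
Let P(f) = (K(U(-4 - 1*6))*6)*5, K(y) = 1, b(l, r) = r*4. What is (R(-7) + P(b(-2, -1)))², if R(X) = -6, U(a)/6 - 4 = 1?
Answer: 576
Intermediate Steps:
U(a) = 30 (U(a) = 24 + 6*1 = 24 + 6 = 30)
b(l, r) = 4*r
P(f) = 30 (P(f) = (1*6)*5 = 6*5 = 30)
(R(-7) + P(b(-2, -1)))² = (-6 + 30)² = 24² = 576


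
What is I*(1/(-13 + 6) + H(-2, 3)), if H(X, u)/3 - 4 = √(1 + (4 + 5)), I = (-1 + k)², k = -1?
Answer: 332/7 + 12*√10 ≈ 85.376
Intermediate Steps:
I = 4 (I = (-1 - 1)² = (-2)² = 4)
H(X, u) = 12 + 3*√10 (H(X, u) = 12 + 3*√(1 + (4 + 5)) = 12 + 3*√(1 + 9) = 12 + 3*√10)
I*(1/(-13 + 6) + H(-2, 3)) = 4*(1/(-13 + 6) + (12 + 3*√10)) = 4*(1/(-7) + (12 + 3*√10)) = 4*(-⅐ + (12 + 3*√10)) = 4*(83/7 + 3*√10) = 332/7 + 12*√10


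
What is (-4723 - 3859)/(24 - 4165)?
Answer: 8582/4141 ≈ 2.0724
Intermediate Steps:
(-4723 - 3859)/(24 - 4165) = -8582/(-4141) = -8582*(-1/4141) = 8582/4141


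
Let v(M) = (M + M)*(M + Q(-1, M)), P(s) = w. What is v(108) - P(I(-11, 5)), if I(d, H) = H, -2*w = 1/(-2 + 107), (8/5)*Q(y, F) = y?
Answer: 4870531/210 ≈ 23193.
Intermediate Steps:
Q(y, F) = 5*y/8
w = -1/210 (w = -1/(2*(-2 + 107)) = -1/2/105 = -1/2*1/105 = -1/210 ≈ -0.0047619)
P(s) = -1/210
v(M) = 2*M*(-5/8 + M) (v(M) = (M + M)*(M + (5/8)*(-1)) = (2*M)*(M - 5/8) = (2*M)*(-5/8 + M) = 2*M*(-5/8 + M))
v(108) - P(I(-11, 5)) = (1/4)*108*(-5 + 8*108) - 1*(-1/210) = (1/4)*108*(-5 + 864) + 1/210 = (1/4)*108*859 + 1/210 = 23193 + 1/210 = 4870531/210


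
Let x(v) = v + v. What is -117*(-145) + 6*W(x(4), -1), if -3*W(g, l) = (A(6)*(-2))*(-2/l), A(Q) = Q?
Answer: 17013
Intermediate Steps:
x(v) = 2*v
W(g, l) = -8/l (W(g, l) = -6*(-2)*(-2/l)/3 = -(-4)*(-2/l) = -8/l)
-117*(-145) + 6*W(x(4), -1) = -117*(-145) + 6*(-8/(-1)) = 16965 + 6*(-8*(-1)) = 16965 + 6*8 = 16965 + 48 = 17013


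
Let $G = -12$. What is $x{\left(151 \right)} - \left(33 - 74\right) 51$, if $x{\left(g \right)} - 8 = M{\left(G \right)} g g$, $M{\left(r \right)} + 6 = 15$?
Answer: $207308$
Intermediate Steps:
$M{\left(r \right)} = 9$ ($M{\left(r \right)} = -6 + 15 = 9$)
$x{\left(g \right)} = 8 + 9 g^{2}$ ($x{\left(g \right)} = 8 + 9 g g = 8 + 9 g^{2}$)
$x{\left(151 \right)} - \left(33 - 74\right) 51 = \left(8 + 9 \cdot 151^{2}\right) - \left(33 - 74\right) 51 = \left(8 + 9 \cdot 22801\right) - \left(-41\right) 51 = \left(8 + 205209\right) - -2091 = 205217 + 2091 = 207308$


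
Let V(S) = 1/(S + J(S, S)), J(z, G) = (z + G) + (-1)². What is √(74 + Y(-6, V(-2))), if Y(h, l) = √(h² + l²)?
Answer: √(1850 + 5*√901)/5 ≈ 8.9445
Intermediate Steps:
J(z, G) = 1 + G + z (J(z, G) = (G + z) + 1 = 1 + G + z)
V(S) = 1/(1 + 3*S) (V(S) = 1/(S + (1 + S + S)) = 1/(S + (1 + 2*S)) = 1/(1 + 3*S))
√(74 + Y(-6, V(-2))) = √(74 + √((-6)² + (1/(1 + 3*(-2)))²)) = √(74 + √(36 + (1/(1 - 6))²)) = √(74 + √(36 + (1/(-5))²)) = √(74 + √(36 + (-⅕)²)) = √(74 + √(36 + 1/25)) = √(74 + √(901/25)) = √(74 + √901/5)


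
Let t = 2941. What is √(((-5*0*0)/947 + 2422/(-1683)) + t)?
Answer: √925141547/561 ≈ 54.218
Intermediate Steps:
√(((-5*0*0)/947 + 2422/(-1683)) + t) = √(((-5*0*0)/947 + 2422/(-1683)) + 2941) = √(((0*0)*(1/947) + 2422*(-1/1683)) + 2941) = √((0*(1/947) - 2422/1683) + 2941) = √((0 - 2422/1683) + 2941) = √(-2422/1683 + 2941) = √(4947281/1683) = √925141547/561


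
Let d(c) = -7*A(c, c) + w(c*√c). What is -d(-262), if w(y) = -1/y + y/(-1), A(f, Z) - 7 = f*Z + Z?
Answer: 478723 - 17984727*I*√262/68644 ≈ 4.7872e+5 - 4240.8*I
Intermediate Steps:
A(f, Z) = 7 + Z + Z*f (A(f, Z) = 7 + (f*Z + Z) = 7 + (Z*f + Z) = 7 + (Z + Z*f) = 7 + Z + Z*f)
w(y) = -y - 1/y (w(y) = -1/y + y*(-1) = -1/y - y = -y - 1/y)
d(c) = -49 - 1/c^(3/2) - c^(3/2) - 7*c - 7*c² (d(c) = -7*(7 + c + c*c) + (-c*√c - 1/(c*√c)) = -7*(7 + c + c²) + (-c^(3/2) - 1/(c^(3/2))) = (-49 - 7*c - 7*c²) + (-c^(3/2) - 1/c^(3/2)) = (-49 - 7*c - 7*c²) + (-1/c^(3/2) - c^(3/2)) = -49 - 1/c^(3/2) - c^(3/2) - 7*c - 7*c²)
-d(-262) = -(-49 - 1/(-262)^(3/2) - (-262)^(3/2) - 7*(-262) - 7*(-262)²) = -(-49 - I*√262/68644 - (-262)*I*√262 + 1834 - 7*68644) = -(-49 - I*√262/68644 + 262*I*√262 + 1834 - 480508) = -(-478723 + 17984727*I*√262/68644) = 478723 - 17984727*I*√262/68644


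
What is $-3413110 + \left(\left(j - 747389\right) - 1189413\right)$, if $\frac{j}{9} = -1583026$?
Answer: $-19597146$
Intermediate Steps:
$j = -14247234$ ($j = 9 \left(-1583026\right) = -14247234$)
$-3413110 + \left(\left(j - 747389\right) - 1189413\right) = -3413110 - 16184036 = -19597146$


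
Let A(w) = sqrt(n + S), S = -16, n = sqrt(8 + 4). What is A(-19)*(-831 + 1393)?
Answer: 562*sqrt(-16 + 2*sqrt(3)) ≈ 1989.8*I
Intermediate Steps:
n = 2*sqrt(3) (n = sqrt(12) = 2*sqrt(3) ≈ 3.4641)
A(w) = sqrt(-16 + 2*sqrt(3)) (A(w) = sqrt(2*sqrt(3) - 16) = sqrt(-16 + 2*sqrt(3)))
A(-19)*(-831 + 1393) = sqrt(-16 + 2*sqrt(3))*(-831 + 1393) = sqrt(-16 + 2*sqrt(3))*562 = 562*sqrt(-16 + 2*sqrt(3))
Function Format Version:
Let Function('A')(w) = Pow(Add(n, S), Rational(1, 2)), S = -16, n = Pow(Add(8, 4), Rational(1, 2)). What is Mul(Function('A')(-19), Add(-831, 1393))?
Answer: Mul(562, Pow(Add(-16, Mul(2, Pow(3, Rational(1, 2)))), Rational(1, 2))) ≈ Mul(1989.8, I)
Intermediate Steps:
n = Mul(2, Pow(3, Rational(1, 2))) (n = Pow(12, Rational(1, 2)) = Mul(2, Pow(3, Rational(1, 2))) ≈ 3.4641)
Function('A')(w) = Pow(Add(-16, Mul(2, Pow(3, Rational(1, 2)))), Rational(1, 2)) (Function('A')(w) = Pow(Add(Mul(2, Pow(3, Rational(1, 2))), -16), Rational(1, 2)) = Pow(Add(-16, Mul(2, Pow(3, Rational(1, 2)))), Rational(1, 2)))
Mul(Function('A')(-19), Add(-831, 1393)) = Mul(Pow(Add(-16, Mul(2, Pow(3, Rational(1, 2)))), Rational(1, 2)), Add(-831, 1393)) = Mul(Pow(Add(-16, Mul(2, Pow(3, Rational(1, 2)))), Rational(1, 2)), 562) = Mul(562, Pow(Add(-16, Mul(2, Pow(3, Rational(1, 2)))), Rational(1, 2)))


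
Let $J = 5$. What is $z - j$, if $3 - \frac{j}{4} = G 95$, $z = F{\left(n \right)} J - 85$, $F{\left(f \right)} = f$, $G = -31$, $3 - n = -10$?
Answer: $-11812$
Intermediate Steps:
$n = 13$ ($n = 3 - -10 = 3 + 10 = 13$)
$z = -20$ ($z = 13 \cdot 5 - 85 = 65 - 85 = -20$)
$j = 11792$ ($j = 12 - 4 \left(\left(-31\right) 95\right) = 12 - -11780 = 12 + 11780 = 11792$)
$z - j = -20 - 11792 = -11812$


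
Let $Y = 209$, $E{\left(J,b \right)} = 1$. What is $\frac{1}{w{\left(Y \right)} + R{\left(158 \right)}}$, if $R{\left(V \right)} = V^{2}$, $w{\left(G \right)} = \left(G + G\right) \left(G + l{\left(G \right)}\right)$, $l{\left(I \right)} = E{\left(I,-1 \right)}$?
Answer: $\frac{1}{112744} \approx 8.8697 \cdot 10^{-6}$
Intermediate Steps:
$l{\left(I \right)} = 1$
$w{\left(G \right)} = 2 G \left(1 + G\right)$ ($w{\left(G \right)} = \left(G + G\right) \left(G + 1\right) = 2 G \left(1 + G\right)$)
$\frac{1}{w{\left(Y \right)} + R{\left(158 \right)}} = \frac{1}{2 \cdot 209 \left(1 + 209\right) + 158^{2}} = \frac{1}{2 \cdot 209 \cdot 210 + 24964} = \frac{1}{87780 + 24964} = \frac{1}{112744}$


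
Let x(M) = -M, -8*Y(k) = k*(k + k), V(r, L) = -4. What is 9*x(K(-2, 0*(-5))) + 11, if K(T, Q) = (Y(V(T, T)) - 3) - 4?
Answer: 110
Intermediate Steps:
Y(k) = -k**2/4 (Y(k) = -k*(k + k)/8 = -k*2*k/8 = -k**2/4)
K(T, Q) = -11 (K(T, Q) = (-1/4*(-4)**2 - 3) - 4 = (-1/4*16 - 3) - 4 = (-4 - 3) - 4 = -7 - 4 = -11)
9*x(K(-2, 0*(-5))) + 11 = 9*(-1*(-11)) + 11 = 9*11 + 11 = 99 + 11 = 110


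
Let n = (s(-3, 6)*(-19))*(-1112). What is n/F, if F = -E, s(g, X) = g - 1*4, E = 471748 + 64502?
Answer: 73948/268125 ≈ 0.27580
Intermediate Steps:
E = 536250
s(g, X) = -4 + g (s(g, X) = g - 4 = -4 + g)
F = -536250 (F = -1*536250 = -536250)
n = -147896 (n = ((-4 - 3)*(-19))*(-1112) = -7*(-19)*(-1112) = 133*(-1112) = -147896)
n/F = -147896/(-536250) = -147896*(-1/536250) = 73948/268125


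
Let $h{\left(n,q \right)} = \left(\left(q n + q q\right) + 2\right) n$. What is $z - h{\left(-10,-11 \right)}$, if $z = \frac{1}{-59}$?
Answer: $\frac{137469}{59} \approx 2330.0$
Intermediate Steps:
$z = - \frac{1}{59} \approx -0.016949$
$h{\left(n,q \right)} = n \left(2 + q^{2} + n q\right)$ ($h{\left(n,q \right)} = \left(\left(n q + q^{2}\right) + 2\right) n = \left(\left(q^{2} + n q\right) + 2\right) n = \left(2 + q^{2} + n q\right) n = n \left(2 + q^{2} + n q\right)$)
$z - h{\left(-10,-11 \right)} = - \frac{1}{59} - - 10 \left(2 + \left(-11\right)^{2} - -110\right) = - \frac{1}{59} - - 10 \left(2 + 121 + 110\right) = - \frac{1}{59} - \left(-10\right) 233 = - \frac{1}{59} - -2330 = - \frac{1}{59} + 2330 = \frac{137469}{59}$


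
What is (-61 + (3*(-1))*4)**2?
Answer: 5329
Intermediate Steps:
(-61 + (3*(-1))*4)**2 = (-61 - 3*4)**2 = (-61 - 12)**2 = (-73)**2 = 5329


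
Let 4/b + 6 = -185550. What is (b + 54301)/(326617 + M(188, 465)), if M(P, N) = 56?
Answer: 2518969088/15154033797 ≈ 0.16622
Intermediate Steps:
b = -1/46389 (b = 4/(-6 - 185550) = 4/(-185556) = 4*(-1/185556) = -1/46389 ≈ -2.1557e-5)
(b + 54301)/(326617 + M(188, 465)) = (-1/46389 + 54301)/(326617 + 56) = (2518969088/46389)/326673 = (2518969088/46389)*(1/326673) = 2518969088/15154033797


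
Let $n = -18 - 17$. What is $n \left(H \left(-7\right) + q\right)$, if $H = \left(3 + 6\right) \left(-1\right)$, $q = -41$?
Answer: $-770$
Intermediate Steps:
$H = -9$ ($H = 9 \left(-1\right) = -9$)
$n = -35$
$n \left(H \left(-7\right) + q\right) = - 35 \left(\left(-9\right) \left(-7\right) - 41\right) = - 35 \left(63 - 41\right) = \left(-35\right) 22 = -770$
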